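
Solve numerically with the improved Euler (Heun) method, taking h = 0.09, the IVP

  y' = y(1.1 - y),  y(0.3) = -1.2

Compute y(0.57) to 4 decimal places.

-2.5491

Heun: k1 = f(x_n, y_n); k2 = f(x_n + h, y_n + h·k1); y_{n+1} = y_n + (h/2)·(k1 + k2).
x=0.300000, y=-1.200000:
  k1 = f(0.300000, -1.200000) = -2.760000
  k2 = f(0.390000, -1.448400) = -3.691103
  y ← -1.200000 + (0.09/2)·(-2.760000 + (-3.691103)) = -1.490300
x=0.390000, y=-1.490300:
  k1 = f(0.390000, -1.490300) = -3.860323
  k2 = f(0.480000, -1.837729) = -5.398748
  y ← -1.490300 + (0.09/2)·(-3.860323 + (-5.398748)) = -1.906958
x=0.480000, y=-1.906958:
  k1 = f(0.480000, -1.906958) = -5.734142
  k2 = f(0.570000, -2.423031) = -8.536411
  y ← -1.906958 + (0.09/2)·(-5.734142 + (-8.536411)) = -2.549133
y(0.57) ≈ -2.5491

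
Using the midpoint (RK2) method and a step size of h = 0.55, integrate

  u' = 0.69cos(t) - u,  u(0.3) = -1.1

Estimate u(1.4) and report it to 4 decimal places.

Midpoint: k1 = f(t_n, u_n); k2 = f(t_n + h/2, u_n + (h/2)·k1); u_{n+1} = u_n + h·k2.
t=0.300000, u=-1.100000:
  k1 = f(0.300000, -1.100000) = 1.759182
  k2 = f(0.575000, -0.616225) = 1.195268
  u ← -1.100000 + 0.55·1.195268 = -0.442603
t=0.850000, u=-0.442603:
  k1 = f(0.850000, -0.442603) = 0.897991
  k2 = f(1.125000, -0.195655) = 0.493167
  u ← -0.442603 + 0.55·0.493167 = -0.171361
u(1.4) ≈ -0.1714

-0.1714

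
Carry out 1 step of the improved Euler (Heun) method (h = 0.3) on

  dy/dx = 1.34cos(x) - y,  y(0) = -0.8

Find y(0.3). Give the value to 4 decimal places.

Heun: k1 = f(x_n, y_n); k2 = f(x_n + h, y_n + h·k1); y_{n+1} = y_n + (h/2)·(k1 + k2).
x=0.000000, y=-0.800000:
  k1 = f(0.000000, -0.800000) = 2.140000
  k2 = f(0.300000, -0.158000) = 1.438151
  y ← -0.800000 + (0.3/2)·(2.140000 + 1.438151) = -0.263277
y(0.3) ≈ -0.2633

-0.2633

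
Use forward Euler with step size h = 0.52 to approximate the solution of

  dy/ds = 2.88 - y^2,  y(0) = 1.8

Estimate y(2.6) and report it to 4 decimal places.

1.6690

Euler: y_{n+1} = y_n + h·f(s_n, y_n).
s=0.000000, y=1.800000: f=-0.360000 → y ← 1.800000 + 0.52·(-0.360000) = 1.612800
s=0.520000, y=1.612800: f=0.278876 → y ← 1.612800 + 0.52·0.278876 = 1.757816
s=1.040000, y=1.757816: f=-0.209916 → y ← 1.757816 + 0.52·(-0.209916) = 1.648659
s=1.560000, y=1.648659: f=0.161922 → y ← 1.648659 + 0.52·0.161922 = 1.732859
s=2.080000, y=1.732859: f=-0.122800 → y ← 1.732859 + 0.52·(-0.122800) = 1.669003
y(2.6) ≈ 1.6690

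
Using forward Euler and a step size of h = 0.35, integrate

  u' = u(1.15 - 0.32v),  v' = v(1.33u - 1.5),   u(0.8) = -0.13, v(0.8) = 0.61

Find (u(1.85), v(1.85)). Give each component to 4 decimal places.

Euler on (u,v): u_{n+1} = u_n + h·u', v_{n+1} = v_n + h·v'.
0.800000: (-0.130000, 0.610000); f=(-0.124124, -1.020469) → (-0.173443, 0.252836)
1.150000: (-0.173443, 0.252836); f=(-0.185427, -0.437578) → (-0.238343, 0.099684)
1.500000: (-0.238343, 0.099684); f=(-0.266491, -0.181125) → (-0.331615, 0.036290)
(u(1.85), v(1.85)) ≈ (-0.3316, 0.0363)

-0.3316, 0.0363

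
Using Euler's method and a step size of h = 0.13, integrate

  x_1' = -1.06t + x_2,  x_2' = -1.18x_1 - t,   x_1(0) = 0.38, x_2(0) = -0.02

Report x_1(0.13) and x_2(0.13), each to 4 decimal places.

0.3774, -0.0783

Euler on (x_1,x_2): x_1_{n+1} = x_1_n + h·x_1', x_2_{n+1} = x_2_n + h·x_2'.
0.000000: (0.380000, -0.020000); f=(-0.020000, -0.448400) → (0.377400, -0.078292)
(x_1(0.13), x_2(0.13)) ≈ (0.3774, -0.0783)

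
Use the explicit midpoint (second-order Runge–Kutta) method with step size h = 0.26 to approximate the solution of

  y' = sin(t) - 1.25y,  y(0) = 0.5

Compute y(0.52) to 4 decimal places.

Midpoint: k1 = f(t_n, y_n); k2 = f(t_n + h/2, y_n + (h/2)·k1); y_{n+1} = y_n + h·k2.
t=0.000000, y=0.500000:
  k1 = f(0.000000, 0.500000) = -0.625000
  k2 = f(0.130000, 0.418750) = -0.393803
  y ← 0.500000 + 0.26·(-0.393803) = 0.397611
t=0.260000, y=0.397611:
  k1 = f(0.260000, 0.397611) = -0.239933
  k2 = f(0.390000, 0.366420) = -0.077836
  y ← 0.397611 + 0.26·(-0.077836) = 0.377374
y(0.52) ≈ 0.3774

0.3774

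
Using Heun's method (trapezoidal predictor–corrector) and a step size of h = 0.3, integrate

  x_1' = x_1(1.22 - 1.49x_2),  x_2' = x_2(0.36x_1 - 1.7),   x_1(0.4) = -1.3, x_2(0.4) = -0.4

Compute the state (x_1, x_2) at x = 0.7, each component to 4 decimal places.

-2.0844, -0.2191

Heun on (x_1,x_2): k1 = f(x_n, state_n); k2 = f(x_n + h, state_n + h·k1); state_{n+1} = state_n + (h/2)·(k1 + k2).
0.400000: (-1.300000, -0.400000)
  k1 = (-2.360800, 0.867200)
  predictor → (-2.008240, -0.139840)
  k2 = (-2.868493, 0.338828)
  → (-2.084394, -0.219096)
(x_1(0.7), x_2(0.7)) ≈ (-2.0844, -0.2191)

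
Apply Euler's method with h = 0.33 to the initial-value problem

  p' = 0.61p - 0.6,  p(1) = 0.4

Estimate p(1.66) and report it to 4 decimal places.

0.1414

Euler: p_{n+1} = p_n + h·f(x_n, p_n).
x=1.000000, p=0.400000: f=-0.356000 → p ← 0.400000 + 0.33·(-0.356000) = 0.282520
x=1.330000, p=0.282520: f=-0.427663 → p ← 0.282520 + 0.33·(-0.427663) = 0.141391
p(1.66) ≈ 0.1414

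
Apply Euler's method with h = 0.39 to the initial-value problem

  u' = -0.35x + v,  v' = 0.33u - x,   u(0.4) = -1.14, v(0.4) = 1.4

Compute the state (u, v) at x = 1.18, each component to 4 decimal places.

-0.3285, 0.7057

Euler on (u,v): u_{n+1} = u_n + h·u', v_{n+1} = v_n + h·v'.
0.400000: (-1.140000, 1.400000); f=(1.260000, -0.776200) → (-0.648600, 1.097282)
0.790000: (-0.648600, 1.097282); f=(0.820782, -1.004038) → (-0.328495, 0.705707)
(u(1.18), v(1.18)) ≈ (-0.3285, 0.7057)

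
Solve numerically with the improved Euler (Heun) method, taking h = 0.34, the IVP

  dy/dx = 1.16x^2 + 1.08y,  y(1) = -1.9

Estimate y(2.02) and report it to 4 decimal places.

Heun: k1 = f(x_n, y_n); k2 = f(x_n + h, y_n + h·k1); y_{n+1} = y_n + (h/2)·(k1 + k2).
x=1.000000, y=-1.900000:
  k1 = f(1.000000, -1.900000) = -0.892000
  k2 = f(1.340000, -2.203280) = -0.296646
  y ← -1.900000 + (0.34/2)·(-0.892000 + (-0.296646)) = -2.102070
x=1.340000, y=-2.102070:
  k1 = f(1.340000, -2.102070) = -0.187339
  k2 = f(1.680000, -2.165765) = 0.934957
  y ← -2.102070 + (0.34/2)·(-0.187339 + 0.934957) = -1.974975
x=1.680000, y=-1.974975:
  k1 = f(1.680000, -1.974975) = 1.141011
  k2 = f(2.020000, -1.587031) = 3.019270
  y ← -1.974975 + (0.34/2)·(1.141011 + 3.019270) = -1.267727
y(2.02) ≈ -1.2677

-1.2677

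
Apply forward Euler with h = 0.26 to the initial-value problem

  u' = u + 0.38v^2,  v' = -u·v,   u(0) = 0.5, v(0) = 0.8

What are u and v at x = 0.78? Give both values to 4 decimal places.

1.1930, 0.4339

Euler on (u,v): u_{n+1} = u_n + h·u', v_{n+1} = v_n + h·v'.
0.000000: (0.500000, 0.800000); f=(0.743200, -0.400000) → (0.693232, 0.696000)
0.260000: (0.693232, 0.696000); f=(0.877310, -0.482489) → (0.921333, 0.570553)
0.520000: (0.921333, 0.570553); f=(1.045034, -0.525669) → (1.193042, 0.433879)
(u(0.78), v(0.78)) ≈ (1.1930, 0.4339)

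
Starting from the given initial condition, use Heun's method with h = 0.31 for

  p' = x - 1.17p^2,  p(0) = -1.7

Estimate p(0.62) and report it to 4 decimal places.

Heun: k1 = f(x_n, p_n); k2 = f(x_n + h, p_n + h·k1); p_{n+1} = p_n + (h/2)·(k1 + k2).
x=0.000000, p=-1.700000:
  k1 = f(0.000000, -1.700000) = -3.381300
  k2 = f(0.310000, -2.748203) = -8.526565
  p ← -1.700000 + (0.31/2)·(-3.381300 + (-8.526565)) = -3.545719
x=0.310000, p=-3.545719:
  k1 = f(0.310000, -3.545719) = -14.399385
  k2 = f(0.620000, -8.009528) = -74.438478
  p ← -3.545719 + (0.31/2)·(-14.399385 + (-74.438478)) = -17.315588
p(0.62) ≈ -17.3156

-17.3156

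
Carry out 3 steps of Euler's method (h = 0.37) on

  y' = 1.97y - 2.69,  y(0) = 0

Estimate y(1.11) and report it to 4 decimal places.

-5.6911

Euler: y_{n+1} = y_n + h·f(s_n, y_n).
s=0.000000, y=0.000000: f=-2.690000 → y ← 0.000000 + 0.37·(-2.690000) = -0.995300
s=0.370000, y=-0.995300: f=-4.650741 → y ← -0.995300 + 0.37·(-4.650741) = -2.716074
s=0.740000, y=-2.716074: f=-8.040666 → y ← -2.716074 + 0.37·(-8.040666) = -5.691121
y(1.11) ≈ -5.6911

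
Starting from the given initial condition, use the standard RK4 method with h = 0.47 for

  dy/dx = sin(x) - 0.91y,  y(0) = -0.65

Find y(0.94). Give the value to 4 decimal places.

0.0356

RK4: k1 = f(x_n, y_n); k2 = f(x_n + h/2, y_n + (h/2)·k1); k3 = f(x_n + h/2, y_n + (h/2)·k2); k4 = f(x_n + h, y_n + h·k3); y_{n+1} = y_n + (h/6)·(k1 + 2k2 + 2k3 + k4).
x=0.000000, y=-0.650000:
  k1 = f(0.000000, -0.650000) = 0.591500
  k2 = f(0.235000, -0.510997) = 0.697851
  k3 = f(0.235000, -0.486005) = 0.675108
  k4 = f(0.470000, -0.332699) = 0.755643
  y ← -0.650000 + (0.47/6)·(k1 + 2k2 + 2k3 + k4) = -0.329377
x=0.470000, y=-0.329377:
  k1 = f(0.470000, -0.329377) = 0.752619
  k2 = f(0.705000, -0.152511) = 0.786819
  k3 = f(0.705000, -0.144474) = 0.779506
  k4 = f(0.940000, 0.036991) = 0.773897
  y ← -0.329377 + (0.47/6)·(k1 + 2k2 + 2k3 + k4) = 0.035591
y(0.94) ≈ 0.0356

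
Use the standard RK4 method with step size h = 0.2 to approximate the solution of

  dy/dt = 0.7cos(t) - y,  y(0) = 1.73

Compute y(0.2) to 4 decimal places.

1.5424

RK4: k1 = f(t_n, y_n); k2 = f(t_n + h/2, y_n + (h/2)·k1); k3 = f(t_n + h/2, y_n + (h/2)·k2); k4 = f(t_n + h, y_n + h·k3); y_{n+1} = y_n + (h/6)·(k1 + 2k2 + 2k3 + k4).
t=0.000000, y=1.730000:
  k1 = f(0.000000, 1.730000) = -1.030000
  k2 = f(0.100000, 1.627000) = -0.930497
  k3 = f(0.100000, 1.636950) = -0.940447
  k4 = f(0.200000, 1.541911) = -0.855864
  y ← 1.730000 + (0.2/6)·(k1 + 2k2 + 2k3 + k4) = 1.542408
y(0.2) ≈ 1.5424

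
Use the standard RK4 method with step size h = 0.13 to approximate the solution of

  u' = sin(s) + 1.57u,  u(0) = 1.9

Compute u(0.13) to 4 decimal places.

2.3392

RK4: k1 = f(s_n, u_n); k2 = f(s_n + h/2, u_n + (h/2)·k1); k3 = f(s_n + h/2, u_n + (h/2)·k2); k4 = f(s_n + h, u_n + h·k3); u_{n+1} = u_n + (h/6)·(k1 + 2k2 + 2k3 + k4).
s=0.000000, u=1.900000:
  k1 = f(0.000000, 1.900000) = 2.983000
  k2 = f(0.065000, 2.093895) = 3.352369
  k3 = f(0.065000, 2.117904) = 3.390064
  k4 = f(0.130000, 2.340708) = 3.804546
  u ← 1.900000 + (0.13/6)·(k1 + 2k2 + 2k3 + k4) = 2.339236
u(0.13) ≈ 2.3392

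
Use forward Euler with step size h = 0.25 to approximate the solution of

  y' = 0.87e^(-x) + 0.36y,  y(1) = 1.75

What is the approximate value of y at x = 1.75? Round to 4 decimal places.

2.4778

Euler: y_{n+1} = y_n + h·f(x_n, y_n).
x=1.000000, y=1.750000: f=0.950055 → y ← 1.750000 + 0.25·0.950055 = 1.987514
x=1.250000, y=1.987514: f=0.964764 → y ← 1.987514 + 0.25·0.964764 = 2.228705
x=1.500000, y=2.228705: f=0.996457 → y ← 2.228705 + 0.25·0.996457 = 2.477819
y(1.75) ≈ 2.4778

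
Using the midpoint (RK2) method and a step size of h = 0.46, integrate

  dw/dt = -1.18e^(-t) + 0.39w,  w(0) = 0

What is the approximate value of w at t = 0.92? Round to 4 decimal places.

-0.8768

Midpoint: k1 = f(t_n, w_n); k2 = f(t_n + h/2, w_n + (h/2)·k1); w_{n+1} = w_n + h·k2.
t=0.000000, w=0.000000:
  k1 = f(0.000000, 0.000000) = -1.180000
  k2 = f(0.230000, -0.271400) = -1.043396
  w ← 0.000000 + 0.46·(-1.043396) = -0.479962
t=0.460000, w=-0.479962:
  k1 = f(0.460000, -0.479962) = -0.932100
  k2 = f(0.690000, -0.694345) = -0.862654
  w ← -0.479962 + 0.46·(-0.862654) = -0.876783
w(0.92) ≈ -0.8768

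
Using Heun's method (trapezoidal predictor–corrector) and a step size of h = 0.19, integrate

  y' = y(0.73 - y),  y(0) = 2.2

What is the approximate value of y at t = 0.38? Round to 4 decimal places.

1.4981

Heun: k1 = f(t_n, y_n); k2 = f(t_n + h, y_n + h·k1); y_{n+1} = y_n + (h/2)·(k1 + k2).
t=0.000000, y=2.200000:
  k1 = f(0.000000, 2.200000) = -3.234000
  k2 = f(0.190000, 1.585540) = -1.356493
  y ← 2.200000 + (0.19/2)·(-3.234000 + (-1.356493)) = 1.763903
t=0.190000, y=1.763903:
  k1 = f(0.190000, 1.763903) = -1.823705
  k2 = f(0.380000, 1.417399) = -0.974319
  y ← 1.763903 + (0.19/2)·(-1.823705 + (-0.974319)) = 1.498091
y(0.38) ≈ 1.4981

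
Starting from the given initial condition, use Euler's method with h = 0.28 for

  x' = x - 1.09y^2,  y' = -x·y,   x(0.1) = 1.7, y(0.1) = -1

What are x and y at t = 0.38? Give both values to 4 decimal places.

1.8708, -0.5240

Euler on (x,y): x_{n+1} = x_n + h·x', y_{n+1} = y_n + h·y'.
0.100000: (1.700000, -1.000000); f=(0.610000, 1.700000) → (1.870800, -0.524000)
(x(0.38), y(0.38)) ≈ (1.8708, -0.5240)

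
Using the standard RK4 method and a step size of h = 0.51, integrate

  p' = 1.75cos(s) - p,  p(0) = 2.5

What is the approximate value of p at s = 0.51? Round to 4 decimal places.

RK4: k1 = f(s_n, p_n); k2 = f(s_n + h/2, p_n + (h/2)·k1); k3 = f(s_n + h/2, p_n + (h/2)·k2); k4 = f(s_n + h, p_n + h·k3); p_{n+1} = p_n + (h/6)·(k1 + 2k2 + 2k3 + k4).
s=0.000000, p=2.500000:
  k1 = f(0.000000, 2.500000) = -0.750000
  k2 = f(0.255000, 2.308750) = -0.615339
  k3 = f(0.255000, 2.343088) = -0.649678
  k4 = f(0.510000, 2.168664) = -0.641361
  p ← 2.500000 + (0.51/6)·(k1 + 2k2 + 2k3 + k4) = 2.166681
p(0.51) ≈ 2.1667

2.1667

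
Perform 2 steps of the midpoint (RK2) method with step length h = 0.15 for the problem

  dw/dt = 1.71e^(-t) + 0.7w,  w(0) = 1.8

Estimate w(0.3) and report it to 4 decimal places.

Midpoint: k1 = f(t_n, w_n); k2 = f(t_n + h/2, w_n + (h/2)·k1); w_{n+1} = w_n + h·k2.
t=0.000000, w=1.800000:
  k1 = f(0.000000, 1.800000) = 2.970000
  k2 = f(0.075000, 2.022750) = 3.002366
  w ← 1.800000 + 0.15·3.002366 = 2.250355
t=0.150000, w=2.250355:
  k1 = f(0.150000, 2.250355) = 3.047059
  k2 = f(0.225000, 2.478884) = 3.100682
  w ← 2.250355 + 0.15·3.100682 = 2.715457
w(0.3) ≈ 2.7155

2.7155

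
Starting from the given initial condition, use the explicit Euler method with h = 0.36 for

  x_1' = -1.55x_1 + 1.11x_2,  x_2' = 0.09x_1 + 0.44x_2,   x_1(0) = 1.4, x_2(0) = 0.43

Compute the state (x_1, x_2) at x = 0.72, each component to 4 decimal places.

0.5666, 0.6552

Euler on (x_1,x_2): x_1_{n+1} = x_1_n + h·x_1', x_2_{n+1} = x_2_n + h·x_2'.
0.000000: (1.400000, 0.430000); f=(-1.692700, 0.315200) → (0.790628, 0.543472)
0.360000: (0.790628, 0.543472); f=(-0.622219, 0.310284) → (0.566629, 0.655174)
(x_1(0.72), x_2(0.72)) ≈ (0.5666, 0.6552)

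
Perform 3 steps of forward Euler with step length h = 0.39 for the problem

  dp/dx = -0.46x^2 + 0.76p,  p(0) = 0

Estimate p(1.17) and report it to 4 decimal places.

-0.1445

Euler: p_{n+1} = p_n + h·f(x_n, p_n).
x=0.000000, p=0.000000: f=0.000000 → p ← 0.000000 + 0.39·0.000000 = 0.000000
x=0.390000, p=0.000000: f=-0.069966 → p ← 0.000000 + 0.39·(-0.069966) = -0.027287
x=0.780000, p=-0.027287: f=-0.300602 → p ← -0.027287 + 0.39·(-0.300602) = -0.144521
p(1.17) ≈ -0.1445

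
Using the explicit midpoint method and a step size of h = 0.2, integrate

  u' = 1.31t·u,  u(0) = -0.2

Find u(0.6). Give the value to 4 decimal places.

Midpoint: k1 = f(t_n, u_n); k2 = f(t_n + h/2, u_n + (h/2)·k1); u_{n+1} = u_n + h·k2.
t=0.000000, u=-0.200000:
  k1 = f(0.000000, -0.200000) = 0.000000
  k2 = f(0.100000, -0.200000) = -0.026200
  u ← -0.200000 + 0.2·(-0.026200) = -0.205240
t=0.200000, u=-0.205240:
  k1 = f(0.200000, -0.205240) = -0.053773
  k2 = f(0.300000, -0.210617) = -0.082773
  u ← -0.205240 + 0.2·(-0.082773) = -0.221795
t=0.400000, u=-0.221795:
  k1 = f(0.400000, -0.221795) = -0.116220
  k2 = f(0.500000, -0.233417) = -0.152888
  u ← -0.221795 + 0.2·(-0.152888) = -0.252372
u(0.6) ≈ -0.2524

-0.2524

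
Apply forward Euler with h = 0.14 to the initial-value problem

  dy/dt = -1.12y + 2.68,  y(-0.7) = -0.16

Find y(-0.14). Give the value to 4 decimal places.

Euler: y_{n+1} = y_n + h·f(t_n, y_n).
t=-0.700000, y=-0.160000: f=2.859200 → y ← -0.160000 + 0.14·2.859200 = 0.240288
t=-0.560000, y=0.240288: f=2.410877 → y ← 0.240288 + 0.14·2.410877 = 0.577811
t=-0.420000, y=0.577811: f=2.032852 → y ← 0.577811 + 0.14·2.032852 = 0.862410
t=-0.280000, y=0.862410: f=1.714101 → y ← 0.862410 + 0.14·1.714101 = 1.102384
y(-0.14) ≈ 1.1024

1.1024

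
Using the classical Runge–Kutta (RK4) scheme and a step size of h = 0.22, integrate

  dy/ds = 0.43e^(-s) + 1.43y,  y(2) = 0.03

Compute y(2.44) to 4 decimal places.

0.0858

RK4: k1 = f(s_n, y_n); k2 = f(s_n + h/2, y_n + (h/2)·k1); k3 = f(s_n + h/2, y_n + (h/2)·k2); k4 = f(s_n + h, y_n + h·k3); y_{n+1} = y_n + (h/6)·(k1 + 2k2 + 2k3 + k4).
s=2.000000, y=0.030000:
  k1 = f(2.000000, 0.030000) = 0.101094
  k2 = f(2.110000, 0.041120) = 0.110934
  k3 = f(2.110000, 0.042203) = 0.112482
  k4 = f(2.220000, 0.054746) = 0.124989
  y ← 0.030000 + (0.22/6)·(k1 + 2k2 + 2k3 + k4) = 0.054674
s=2.220000, y=0.054674:
  k1 = f(2.220000, 0.054674) = 0.124885
  k2 = f(2.330000, 0.068411) = 0.139665
  k3 = f(2.330000, 0.070037) = 0.141990
  k4 = f(2.440000, 0.085911) = 0.160332
  y ← 0.054674 + (0.22/6)·(k1 + 2k2 + 2k3 + k4) = 0.085786
y(2.44) ≈ 0.0858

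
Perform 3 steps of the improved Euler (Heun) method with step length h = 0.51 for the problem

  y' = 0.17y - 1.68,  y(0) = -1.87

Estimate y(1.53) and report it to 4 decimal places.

Heun: k1 = f(s_n, y_n); k2 = f(s_n + h, y_n + h·k1); y_{n+1} = y_n + (h/2)·(k1 + k2).
s=0.000000, y=-1.870000:
  k1 = f(0.000000, -1.870000) = -1.997900
  k2 = f(0.510000, -2.888929) = -2.171118
  y ← -1.870000 + (0.51/2)·(-1.997900 + (-2.171118)) = -2.933100
s=0.510000, y=-2.933100:
  k1 = f(0.510000, -2.933100) = -2.178627
  k2 = f(1.020000, -4.044199) = -2.367514
  y ← -2.933100 + (0.51/2)·(-2.178627 + (-2.367514)) = -4.092365
s=1.020000, y=-4.092365:
  k1 = f(1.020000, -4.092365) = -2.375702
  k2 = f(1.530000, -5.303974) = -2.581676
  y ← -4.092365 + (0.51/2)·(-2.375702 + (-2.581676)) = -5.356497
y(1.53) ≈ -5.3565

-5.3565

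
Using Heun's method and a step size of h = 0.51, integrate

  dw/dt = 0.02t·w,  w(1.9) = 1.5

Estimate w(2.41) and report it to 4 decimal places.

Heun: k1 = f(t_n, w_n); k2 = f(t_n + h, w_n + h·k1); w_{n+1} = w_n + (h/2)·(k1 + k2).
t=1.900000, w=1.500000:
  k1 = f(1.900000, 1.500000) = 0.057000
  k2 = f(2.410000, 1.529070) = 0.073701
  w ← 1.500000 + (0.51/2)·(0.057000 + 0.073701) = 1.533329
w(2.41) ≈ 1.5333

1.5333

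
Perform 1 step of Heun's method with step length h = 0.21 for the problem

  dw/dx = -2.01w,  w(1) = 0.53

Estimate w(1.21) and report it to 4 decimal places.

Heun: k1 = f(x_n, w_n); k2 = f(x_n + h, w_n + h·k1); w_{n+1} = w_n + (h/2)·(k1 + k2).
x=1.000000, w=0.530000:
  k1 = f(1.000000, 0.530000) = -1.065300
  k2 = f(1.210000, 0.306287) = -0.615637
  w ← 0.530000 + (0.21/2)·(-1.065300 + (-0.615637)) = 0.353502
w(1.21) ≈ 0.3535

0.3535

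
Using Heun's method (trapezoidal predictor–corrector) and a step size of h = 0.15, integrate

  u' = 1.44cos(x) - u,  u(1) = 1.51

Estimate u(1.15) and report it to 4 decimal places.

1.3942

Heun: k1 = f(x_n, u_n); k2 = f(x_n + h, u_n + h·k1); u_{n+1} = u_n + (h/2)·(k1 + k2).
x=1.000000, u=1.510000:
  k1 = f(1.000000, 1.510000) = -0.731965
  k2 = f(1.150000, 1.400205) = -0.811983
  u ← 1.510000 + (0.15/2)·(-0.731965 + (-0.811983)) = 1.394204
u(1.15) ≈ 1.3942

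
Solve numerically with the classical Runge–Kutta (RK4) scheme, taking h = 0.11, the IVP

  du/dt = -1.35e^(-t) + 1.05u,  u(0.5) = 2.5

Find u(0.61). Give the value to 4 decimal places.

RK4: k1 = f(t_n, u_n); k2 = f(t_n + h/2, u_n + (h/2)·k1); k3 = f(t_n + h/2, u_n + (h/2)·k2); k4 = f(t_n + h, u_n + h·k3); u_{n+1} = u_n + (h/6)·(k1 + 2k2 + 2k3 + k4).
t=0.500000, u=2.500000:
  k1 = f(0.500000, 2.500000) = 1.806184
  k2 = f(0.555000, 2.599340) = 1.954310
  k3 = f(0.555000, 2.607487) = 1.962864
  k4 = f(0.610000, 2.715915) = 2.118187
  u ← 2.500000 + (0.11/6)·(k1 + 2k2 + 2k3 + k4) = 2.715576
u(0.61) ≈ 2.7156

2.7156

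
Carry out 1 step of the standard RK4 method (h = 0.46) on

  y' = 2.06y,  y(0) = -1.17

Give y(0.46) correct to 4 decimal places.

RK4: k1 = f(x_n, y_n); k2 = f(x_n + h/2, y_n + (h/2)·k1); k3 = f(x_n + h/2, y_n + (h/2)·k2); k4 = f(x_n + h, y_n + h·k3); y_{n+1} = y_n + (h/6)·(k1 + 2k2 + 2k3 + k4).
x=0.000000, y=-1.170000:
  k1 = f(0.000000, -1.170000) = -2.410200
  k2 = f(0.230000, -1.724346) = -3.552153
  k3 = f(0.230000, -1.986995) = -4.093210
  k4 = f(0.460000, -3.052877) = -6.288926
  y ← -1.170000 + (0.46/6)·(k1 + 2k2 + 2k3 + k4) = -3.009222
y(0.46) ≈ -3.0092

-3.0092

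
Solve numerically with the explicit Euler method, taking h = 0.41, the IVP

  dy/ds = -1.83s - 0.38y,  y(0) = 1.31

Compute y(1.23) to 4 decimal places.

Euler: y_{n+1} = y_n + h·f(s_n, y_n).
s=0.000000, y=1.310000: f=-0.497800 → y ← 1.310000 + 0.41·(-0.497800) = 1.105902
s=0.410000, y=1.105902: f=-1.170543 → y ← 1.105902 + 0.41·(-1.170543) = 0.625979
s=0.820000, y=0.625979: f=-1.738472 → y ← 0.625979 + 0.41·(-1.738472) = -0.086794
y(1.23) ≈ -0.0868

-0.0868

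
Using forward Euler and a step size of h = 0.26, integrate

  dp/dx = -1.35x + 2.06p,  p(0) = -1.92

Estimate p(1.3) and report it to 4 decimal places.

-17.9406

Euler: p_{n+1} = p_n + h·f(x_n, p_n).
x=0.000000, p=-1.920000: f=-3.955200 → p ← -1.920000 + 0.26·(-3.955200) = -2.948352
x=0.260000, p=-2.948352: f=-6.424605 → p ← -2.948352 + 0.26·(-6.424605) = -4.618749
x=0.520000, p=-4.618749: f=-10.216624 → p ← -4.618749 + 0.26·(-10.216624) = -7.275071
x=0.780000, p=-7.275071: f=-16.039647 → p ← -7.275071 + 0.26·(-16.039647) = -11.445380
x=1.040000, p=-11.445380: f=-24.981482 → p ← -11.445380 + 0.26·(-24.981482) = -17.940565
p(1.3) ≈ -17.9406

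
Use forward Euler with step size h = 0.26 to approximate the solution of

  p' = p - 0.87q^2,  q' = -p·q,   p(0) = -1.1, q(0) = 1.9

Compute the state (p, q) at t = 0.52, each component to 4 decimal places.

Euler on (p,q): p_{n+1} = p_n + h·p', q_{n+1} = q_n + h·q'.
0.000000: (-1.100000, 1.900000); f=(-4.240700, 2.090000) → (-2.202582, 2.443400)
0.260000: (-2.202582, 2.443400); f=(-7.396659, 5.381789) → (-4.125713, 3.842665)
(p(0.52), q(0.52)) ≈ (-4.1257, 3.8427)

-4.1257, 3.8427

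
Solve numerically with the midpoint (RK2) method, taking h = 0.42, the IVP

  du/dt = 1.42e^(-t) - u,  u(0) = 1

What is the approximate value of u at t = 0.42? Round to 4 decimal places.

Midpoint: k1 = f(t_n, u_n); k2 = f(t_n + h/2, u_n + (h/2)·k1); u_{n+1} = u_n + h·k2.
t=0.000000, u=1.000000:
  k1 = f(0.000000, 1.000000) = 0.420000
  k2 = f(0.210000, 1.088200) = 0.062830
  u ← 1.000000 + 0.42·0.062830 = 1.026388
u(0.42) ≈ 1.0264

1.0264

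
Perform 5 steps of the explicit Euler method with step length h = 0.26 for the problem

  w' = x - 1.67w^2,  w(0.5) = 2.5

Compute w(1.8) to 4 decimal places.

Euler: w_{n+1} = w_n + h·f(x_n, w_n).
x=0.500000, w=2.500000: f=-9.937500 → w ← 2.500000 + 0.26·(-9.937500) = -0.083750
x=0.760000, w=-0.083750: f=0.748287 → w ← -0.083750 + 0.26·0.748287 = 0.110804
x=1.020000, w=0.110804: f=0.999496 → w ← 0.110804 + 0.26·0.999496 = 0.370674
x=1.280000, w=0.370674: f=1.050544 → w ← 0.370674 + 0.26·1.050544 = 0.643815
x=1.540000, w=0.643815: f=0.847789 → w ← 0.643815 + 0.26·0.847789 = 0.864240
w(1.8) ≈ 0.8642

0.8642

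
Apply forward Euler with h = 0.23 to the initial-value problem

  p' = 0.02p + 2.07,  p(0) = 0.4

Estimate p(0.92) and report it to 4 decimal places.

2.3250

Euler: p_{n+1} = p_n + h·f(t_n, p_n).
t=0.000000, p=0.400000: f=2.078000 → p ← 0.400000 + 0.23·2.078000 = 0.877940
t=0.230000, p=0.877940: f=2.087559 → p ← 0.877940 + 0.23·2.087559 = 1.358079
t=0.460000, p=1.358079: f=2.097162 → p ← 1.358079 + 0.23·2.097162 = 1.840426
t=0.690000, p=1.840426: f=2.106809 → p ← 1.840426 + 0.23·2.106809 = 2.324992
p(0.92) ≈ 2.3250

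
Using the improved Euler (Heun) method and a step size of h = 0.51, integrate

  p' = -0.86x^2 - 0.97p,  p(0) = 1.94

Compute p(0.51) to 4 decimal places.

1.1606

Heun: k1 = f(x_n, p_n); k2 = f(x_n + h, p_n + h·k1); p_{n+1} = p_n + (h/2)·(k1 + k2).
x=0.000000, p=1.940000:
  k1 = f(0.000000, 1.940000) = -1.881800
  k2 = f(0.510000, 0.980282) = -1.174560
  p ← 1.940000 + (0.51/2)·(-1.881800 + (-1.174560)) = 1.160628
p(0.51) ≈ 1.1606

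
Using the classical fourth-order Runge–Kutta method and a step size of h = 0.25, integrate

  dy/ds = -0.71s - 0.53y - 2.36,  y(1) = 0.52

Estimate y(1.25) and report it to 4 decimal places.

-0.2846

RK4: k1 = f(s_n, y_n); k2 = f(s_n + h/2, y_n + (h/2)·k1); k3 = f(s_n + h/2, y_n + (h/2)·k2); k4 = f(s_n + h, y_n + h·k3); y_{n+1} = y_n + (h/6)·(k1 + 2k2 + 2k3 + k4).
s=1.000000, y=0.520000:
  k1 = f(1.000000, 0.520000) = -3.345600
  k2 = f(1.125000, 0.101800) = -3.212704
  k3 = f(1.125000, 0.118412) = -3.221508
  k4 = f(1.250000, -0.285377) = -3.096250
  y ← 0.520000 + (0.25/6)·(k1 + 2k2 + 2k3 + k4) = -0.284595
y(1.25) ≈ -0.2846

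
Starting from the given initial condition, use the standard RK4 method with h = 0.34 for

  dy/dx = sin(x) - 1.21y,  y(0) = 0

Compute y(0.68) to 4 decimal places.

RK4: k1 = f(x_n, y_n); k2 = f(x_n + h/2, y_n + (h/2)·k1); k3 = f(x_n + h/2, y_n + (h/2)·k2); k4 = f(x_n + h, y_n + h·k3); y_{n+1} = y_n + (h/6)·(k1 + 2k2 + 2k3 + k4).
x=0.000000, y=0.000000:
  k1 = f(0.000000, 0.000000) = 0.000000
  k2 = f(0.170000, 0.000000) = 0.169182
  k3 = f(0.170000, 0.028761) = 0.134382
  k4 = f(0.340000, 0.045690) = 0.278203
  y ← 0.000000 + (0.34/6)·(k1 + 2k2 + 2k3 + k4) = 0.050169
x=0.340000, y=0.050169:
  k1 = f(0.340000, 0.050169) = 0.272783
  k2 = f(0.510000, 0.096542) = 0.371362
  k3 = f(0.510000, 0.113300) = 0.351084
  k4 = f(0.680000, 0.169537) = 0.423653
  y ← 0.050169 + (0.34/6)·(k1 + 2k2 + 2k3 + k4) = 0.171511
y(0.68) ≈ 0.1715

0.1715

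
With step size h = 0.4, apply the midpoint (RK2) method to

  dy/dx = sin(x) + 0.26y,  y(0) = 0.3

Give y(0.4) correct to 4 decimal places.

Midpoint: k1 = f(x_n, y_n); k2 = f(x_n + h/2, y_n + (h/2)·k1); y_{n+1} = y_n + h·k2.
x=0.000000, y=0.300000:
  k1 = f(0.000000, 0.300000) = 0.078000
  k2 = f(0.200000, 0.315600) = 0.280725
  y ← 0.300000 + 0.4·0.280725 = 0.412290
y(0.4) ≈ 0.4123

0.4123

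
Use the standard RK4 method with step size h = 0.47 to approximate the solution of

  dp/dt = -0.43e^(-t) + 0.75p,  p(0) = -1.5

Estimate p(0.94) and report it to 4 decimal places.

RK4: k1 = f(t_n, p_n); k2 = f(t_n + h/2, p_n + (h/2)·k1); k3 = f(t_n + h/2, p_n + (h/2)·k2); k4 = f(t_n + h, p_n + h·k3); p_{n+1} = p_n + (h/6)·(k1 + 2k2 + 2k3 + k4).
t=0.000000, p=-1.500000:
  k1 = f(0.000000, -1.500000) = -1.555000
  k2 = f(0.235000, -1.865425) = -1.739014
  k3 = f(0.235000, -1.908668) = -1.771447
  k4 = f(0.470000, -2.332580) = -2.018186
  p ← -1.500000 + (0.47/6)·(k1 + 2k2 + 2k3 + k4) = -2.329872
t=0.470000, p=-2.329872:
  k1 = f(0.470000, -2.329872) = -2.016155
  k2 = f(0.705000, -2.803668) = -2.315218
  k3 = f(0.705000, -2.873948) = -2.367928
  k4 = f(0.940000, -3.442798) = -2.750068
  p ← -2.329872 + (0.47/6)·(k1 + 2k2 + 2k3 + k4) = -3.436919
p(0.94) ≈ -3.4369

-3.4369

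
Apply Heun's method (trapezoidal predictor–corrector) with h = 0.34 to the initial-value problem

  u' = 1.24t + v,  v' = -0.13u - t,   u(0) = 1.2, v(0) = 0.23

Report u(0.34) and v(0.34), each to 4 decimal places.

Heun on (u,v): k1 = f(t_n, state_n); k2 = f(t_n + h, state_n + h·k1); state_{n+1} = state_n + (h/2)·(k1 + k2).
0.000000: (1.200000, 0.230000)
  k1 = (0.230000, -0.156000)
  predictor → (1.278200, 0.176960)
  k2 = (0.598560, -0.506166)
  → (1.340855, 0.117432)
(u(0.34), v(0.34)) ≈ (1.3409, 0.1174)

1.3409, 0.1174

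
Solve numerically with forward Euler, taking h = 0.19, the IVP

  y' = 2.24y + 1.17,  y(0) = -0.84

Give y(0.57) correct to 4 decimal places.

Euler: y_{n+1} = y_n + h·f(x_n, y_n).
x=0.000000, y=-0.840000: f=-0.711600 → y ← -0.840000 + 0.19·(-0.711600) = -0.975204
x=0.190000, y=-0.975204: f=-1.014457 → y ← -0.975204 + 0.19·(-1.014457) = -1.167951
x=0.380000, y=-1.167951: f=-1.446210 → y ← -1.167951 + 0.19·(-1.446210) = -1.442731
y(0.57) ≈ -1.4427

-1.4427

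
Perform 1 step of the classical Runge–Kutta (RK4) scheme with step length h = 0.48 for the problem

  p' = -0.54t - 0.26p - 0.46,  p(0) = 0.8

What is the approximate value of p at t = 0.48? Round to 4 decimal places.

0.4389

RK4: k1 = f(t_n, p_n); k2 = f(t_n + h/2, p_n + (h/2)·k1); k3 = f(t_n + h/2, p_n + (h/2)·k2); k4 = f(t_n + h, p_n + h·k3); p_{n+1} = p_n + (h/6)·(k1 + 2k2 + 2k3 + k4).
t=0.000000, p=0.800000:
  k1 = f(0.000000, 0.800000) = -0.668000
  k2 = f(0.240000, 0.639680) = -0.755917
  k3 = f(0.240000, 0.618580) = -0.750431
  k4 = f(0.480000, 0.439793) = -0.833546
  p ← 0.800000 + (0.48/6)·(k1 + 2k2 + 2k3 + k4) = 0.438861
p(0.48) ≈ 0.4389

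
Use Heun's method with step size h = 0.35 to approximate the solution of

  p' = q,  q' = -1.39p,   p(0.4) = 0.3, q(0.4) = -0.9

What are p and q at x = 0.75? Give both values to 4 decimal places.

-0.0405, -0.9693

Heun on (p,q): k1 = f(x_n, state_n); k2 = f(x_n + h, state_n + h·k1); state_{n+1} = state_n + (h/2)·(k1 + k2).
0.400000: (0.300000, -0.900000)
  k1 = (-0.900000, -0.417000)
  predictor → (-0.015000, -1.045950)
  k2 = (-1.045950, 0.020850)
  → (-0.040541, -0.969326)
(p(0.75), q(0.75)) ≈ (-0.0405, -0.9693)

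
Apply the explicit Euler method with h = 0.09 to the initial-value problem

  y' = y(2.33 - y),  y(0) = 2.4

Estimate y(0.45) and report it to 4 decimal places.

Euler: y_{n+1} = y_n + h·f(t_n, y_n).
t=0.000000, y=2.400000: f=-0.168000 → y ← 2.400000 + 0.09·(-0.168000) = 2.384880
t=0.090000, y=2.384880: f=-0.130882 → y ← 2.384880 + 0.09·(-0.130882) = 2.373101
t=0.180000, y=2.373101: f=-0.102282 → y ← 2.373101 + 0.09·(-0.102282) = 2.363895
t=0.270000, y=2.363895: f=-0.080125 → y ← 2.363895 + 0.09·(-0.080125) = 2.356684
t=0.360000, y=2.356684: f=-0.062886 → y ← 2.356684 + 0.09·(-0.062886) = 2.351024
y(0.45) ≈ 2.3510

2.3510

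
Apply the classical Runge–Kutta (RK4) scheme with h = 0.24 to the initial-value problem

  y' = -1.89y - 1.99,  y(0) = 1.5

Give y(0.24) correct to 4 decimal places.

RK4: k1 = f(x_n, y_n); k2 = f(x_n + h/2, y_n + (h/2)·k1); k3 = f(x_n + h/2, y_n + (h/2)·k2); k4 = f(x_n + h, y_n + h·k3); y_{n+1} = y_n + (h/6)·(k1 + 2k2 + 2k3 + k4).
x=0.000000, y=1.500000:
  k1 = f(0.000000, 1.500000) = -4.825000
  k2 = f(0.120000, 0.921000) = -3.730690
  k3 = f(0.120000, 1.052317) = -3.978880
  k4 = f(0.240000, 0.545069) = -3.020180
  y ← 1.500000 + (0.24/6)·(k1 + 2k2 + 2k3 + k4) = 0.569427
y(0.24) ≈ 0.5694

0.5694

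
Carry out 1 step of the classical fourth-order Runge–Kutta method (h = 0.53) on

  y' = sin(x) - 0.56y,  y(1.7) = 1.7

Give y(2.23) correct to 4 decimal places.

RK4: k1 = f(x_n, y_n); k2 = f(x_n + h/2, y_n + (h/2)·k1); k3 = f(x_n + h/2, y_n + (h/2)·k2); k4 = f(x_n + h, y_n + h·k3); y_{n+1} = y_n + (h/6)·(k1 + 2k2 + 2k3 + k4).
x=1.700000, y=1.700000:
  k1 = f(1.700000, 1.700000) = 0.039665
  k2 = f(1.965000, 1.710511) = -0.034584
  k3 = f(1.965000, 1.690835) = -0.023565
  k4 = f(2.230000, 1.687510) = -0.154526
  y ← 1.700000 + (0.53/6)·(k1 + 2k2 + 2k3 + k4) = 1.679581
y(2.23) ≈ 1.6796

1.6796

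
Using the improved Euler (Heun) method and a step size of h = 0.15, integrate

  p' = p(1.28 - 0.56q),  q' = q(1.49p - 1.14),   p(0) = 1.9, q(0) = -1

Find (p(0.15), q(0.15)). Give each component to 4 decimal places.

2.5226, -1.3593

Heun on (p,q): k1 = f(t_n, state_n); k2 = f(t_n + h, state_n + h·k1); state_{n+1} = state_n + (h/2)·(k1 + k2).
0.000000: (1.900000, -1.000000)
  k1 = (3.496000, -1.691000)
  predictor → (2.424400, -1.253650)
  k2 = (4.805267, -3.099469)
  → (2.522595, -1.359285)
(p(0.15), q(0.15)) ≈ (2.5226, -1.3593)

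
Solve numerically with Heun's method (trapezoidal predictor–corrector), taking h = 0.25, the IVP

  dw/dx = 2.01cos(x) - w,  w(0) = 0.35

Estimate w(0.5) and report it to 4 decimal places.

0.9541

Heun: k1 = f(x_n, w_n); k2 = f(x_n + h, w_n + h·k1); w_{n+1} = w_n + (h/2)·(k1 + k2).
x=0.000000, w=0.350000:
  k1 = f(0.000000, 0.350000) = 1.660000
  k2 = f(0.250000, 0.765000) = 1.182514
  w ← 0.350000 + (0.25/2)·(1.660000 + 1.182514) = 0.705314
x=0.250000, w=0.705314:
  k1 = f(0.250000, 0.705314) = 1.242200
  k2 = f(0.500000, 1.015864) = 0.748077
  w ← 0.705314 + (0.25/2)·(1.242200 + 0.748077) = 0.954099
w(0.5) ≈ 0.9541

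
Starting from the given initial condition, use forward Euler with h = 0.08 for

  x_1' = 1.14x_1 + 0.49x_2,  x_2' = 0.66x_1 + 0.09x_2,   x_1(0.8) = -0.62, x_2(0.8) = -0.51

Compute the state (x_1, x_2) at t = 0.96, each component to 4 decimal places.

Euler on (x_1,x_2): x_1_{n+1} = x_1_n + h·x_1', x_2_{n+1} = x_2_n + h·x_2'.
0.800000: (-0.620000, -0.510000); f=(-0.956700, -0.455100) → (-0.696536, -0.546408)
0.880000: (-0.696536, -0.546408); f=(-1.061791, -0.508890) → (-0.781479, -0.587119)
(x_1(0.96), x_2(0.96)) ≈ (-0.7815, -0.5871)

-0.7815, -0.5871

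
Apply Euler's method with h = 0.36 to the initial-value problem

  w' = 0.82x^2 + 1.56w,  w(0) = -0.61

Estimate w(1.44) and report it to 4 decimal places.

Euler: w_{n+1} = w_n + h·f(x_n, w_n).
x=0.000000, w=-0.610000: f=-0.951600 → w ← -0.610000 + 0.36·(-0.951600) = -0.952576
x=0.360000, w=-0.952576: f=-1.379747 → w ← -0.952576 + 0.36·(-1.379747) = -1.449285
x=0.720000, w=-1.449285: f=-1.835796 → w ← -1.449285 + 0.36·(-1.835796) = -2.110171
x=1.080000, w=-2.110171: f=-2.335419 → w ← -2.110171 + 0.36·(-2.335419) = -2.950922
w(1.44) ≈ -2.9509

-2.9509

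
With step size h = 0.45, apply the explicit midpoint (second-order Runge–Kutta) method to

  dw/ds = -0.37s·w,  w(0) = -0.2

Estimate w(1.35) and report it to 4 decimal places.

Midpoint: k1 = f(s_n, w_n); k2 = f(s_n + h/2, w_n + (h/2)·k1); w_{n+1} = w_n + h·k2.
s=0.000000, w=-0.200000:
  k1 = f(0.000000, -0.200000) = 0.000000
  k2 = f(0.225000, -0.200000) = 0.016650
  w ← -0.200000 + 0.45·0.016650 = -0.192507
s=0.450000, w=-0.192507:
  k1 = f(0.450000, -0.192507) = 0.032052
  k2 = f(0.675000, -0.185296) = 0.046278
  w ← -0.192507 + 0.45·0.046278 = -0.171683
s=0.900000, w=-0.171683:
  k1 = f(0.900000, -0.171683) = 0.057170
  k2 = f(1.125000, -0.158819) = 0.066109
  w ← -0.171683 + 0.45·0.066109 = -0.141934
w(1.35) ≈ -0.1419

-0.1419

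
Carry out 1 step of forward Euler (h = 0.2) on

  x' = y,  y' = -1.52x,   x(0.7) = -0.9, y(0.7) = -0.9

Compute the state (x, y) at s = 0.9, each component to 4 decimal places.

-1.0800, -0.6264

Euler on (x,y): x_{n+1} = x_n + h·x', y_{n+1} = y_n + h·y'.
0.700000: (-0.900000, -0.900000); f=(-0.900000, 1.368000) → (-1.080000, -0.626400)
(x(0.9), y(0.9)) ≈ (-1.0800, -0.6264)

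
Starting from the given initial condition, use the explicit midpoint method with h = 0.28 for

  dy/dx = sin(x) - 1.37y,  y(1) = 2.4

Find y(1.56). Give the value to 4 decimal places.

1.5123

Midpoint: k1 = f(x_n, y_n); k2 = f(x_n + h/2, y_n + (h/2)·k1); y_{n+1} = y_n + h·k2.
x=1.000000, y=2.400000:
  k1 = f(1.000000, 2.400000) = -2.446529
  k2 = f(1.140000, 2.057486) = -1.910122
  y ← 2.400000 + 0.28·(-1.910122) = 1.865166
x=1.280000, y=1.865166:
  k1 = f(1.280000, 1.865166) = -1.597261
  k2 = f(1.420000, 1.641549) = -1.260271
  y ← 1.865166 + 0.28·(-1.260271) = 1.512290
y(1.56) ≈ 1.5123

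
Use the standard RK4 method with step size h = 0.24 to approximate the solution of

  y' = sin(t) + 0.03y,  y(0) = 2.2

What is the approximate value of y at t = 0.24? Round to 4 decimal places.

RK4: k1 = f(t_n, y_n); k2 = f(t_n + h/2, y_n + (h/2)·k1); k3 = f(t_n + h/2, y_n + (h/2)·k2); k4 = f(t_n + h, y_n + h·k3); y_{n+1} = y_n + (h/6)·(k1 + 2k2 + 2k3 + k4).
t=0.000000, y=2.200000:
  k1 = f(0.000000, 2.200000) = 0.066000
  k2 = f(0.120000, 2.207920) = 0.185950
  k3 = f(0.120000, 2.222314) = 0.186382
  k4 = f(0.240000, 2.244732) = 0.305045
  y ← 2.200000 + (0.24/6)·(k1 + 2k2 + 2k3 + k4) = 2.244628
y(0.24) ≈ 2.2446

2.2446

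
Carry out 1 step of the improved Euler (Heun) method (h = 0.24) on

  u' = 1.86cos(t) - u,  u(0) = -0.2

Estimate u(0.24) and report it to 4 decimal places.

Heun: k1 = f(t_n, u_n); k2 = f(t_n + h, u_n + h·k1); u_{n+1} = u_n + (h/2)·(k1 + k2).
t=0.000000, u=-0.200000:
  k1 = f(0.000000, -0.200000) = 2.060000
  k2 = f(0.240000, 0.294400) = 1.512289
  u ← -0.200000 + (0.24/2)·(2.060000 + 1.512289) = 0.228675
u(0.24) ≈ 0.2287

0.2287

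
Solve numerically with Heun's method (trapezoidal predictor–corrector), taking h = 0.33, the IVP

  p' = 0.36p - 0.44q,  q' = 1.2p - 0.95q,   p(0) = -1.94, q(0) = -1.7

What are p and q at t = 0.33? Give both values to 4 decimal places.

-1.9056, -1.8952

Heun on (p,q): k1 = f(t_n, state_n); k2 = f(t_n + h, state_n + h·k1); state_{n+1} = state_n + (h/2)·(k1 + k2).
0.000000: (-1.940000, -1.700000)
  k1 = (0.049600, -0.713000)
  predictor → (-1.923632, -1.935290)
  k2 = (0.159020, -0.469833)
  → (-1.905578, -1.895167)
(p(0.33), q(0.33)) ≈ (-1.9056, -1.8952)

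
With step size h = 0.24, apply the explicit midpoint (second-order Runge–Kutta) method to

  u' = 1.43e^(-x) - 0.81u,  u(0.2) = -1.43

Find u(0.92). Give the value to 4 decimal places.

-0.3694

Midpoint: k1 = f(x_n, u_n); k2 = f(x_n + h/2, u_n + (h/2)·k1); u_{n+1} = u_n + h·k2.
x=0.200000, u=-1.430000:
  k1 = f(0.200000, -1.430000) = 2.329085
  k2 = f(0.320000, -1.150510) = 1.970306
  u ← -1.430000 + 0.24·1.970306 = -0.957127
x=0.440000, u=-0.957127:
  k1 = f(0.440000, -0.957127) = 1.696245
  k2 = f(0.560000, -0.753577) = 1.427226
  u ← -0.957127 + 0.24·1.427226 = -0.614592
x=0.680000, u=-0.614592:
  k1 = f(0.680000, -0.614592) = 1.222282
  k2 = f(0.800000, -0.467918) = 1.021554
  u ← -0.614592 + 0.24·1.021554 = -0.369419
u(0.92) ≈ -0.3694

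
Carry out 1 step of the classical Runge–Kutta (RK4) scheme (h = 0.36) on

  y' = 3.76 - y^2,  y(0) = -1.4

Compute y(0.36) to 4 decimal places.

RK4: k1 = f(s_n, y_n); k2 = f(s_n + h/2, y_n + (h/2)·k1); k3 = f(s_n + h/2, y_n + (h/2)·k2); k4 = f(s_n + h, y_n + h·k3); y_{n+1} = y_n + (h/6)·(k1 + 2k2 + 2k3 + k4).
s=0.000000, y=-1.400000:
  k1 = f(0.000000, -1.400000) = 1.800000
  k2 = f(0.180000, -1.076000) = 2.602224
  k3 = f(0.180000, -0.931600) = 2.892122
  k4 = f(0.360000, -0.358836) = 3.631237
  y ← -1.400000 + (0.36/6)·(k1 + 2k2 + 2k3 + k4) = -0.414804
y(0.36) ≈ -0.4148

-0.4148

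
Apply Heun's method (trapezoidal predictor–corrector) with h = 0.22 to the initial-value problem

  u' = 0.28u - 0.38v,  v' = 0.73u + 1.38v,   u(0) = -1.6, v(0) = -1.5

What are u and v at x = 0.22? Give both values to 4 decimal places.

-1.5426, -2.3183

Heun on (u,v): k1 = f(x_n, state_n); k2 = f(x_n + h, state_n + h·k1); state_{n+1} = state_n + (h/2)·(k1 + k2).
0.000000: (-1.600000, -1.500000)
  k1 = (0.122000, -3.238000)
  predictor → (-1.573160, -2.212360)
  k2 = (0.400212, -4.201464)
  → (-1.542557, -2.318341)
(u(0.22), v(0.22)) ≈ (-1.5426, -2.3183)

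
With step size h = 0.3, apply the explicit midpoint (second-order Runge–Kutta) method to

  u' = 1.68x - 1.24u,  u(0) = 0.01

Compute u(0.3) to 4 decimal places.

0.0826

Midpoint: k1 = f(x_n, u_n); k2 = f(x_n + h/2, u_n + (h/2)·k1); u_{n+1} = u_n + h·k2.
x=0.000000, u=0.010000:
  k1 = f(0.000000, 0.010000) = -0.012400
  k2 = f(0.150000, 0.008140) = 0.241906
  u ← 0.010000 + 0.3·0.241906 = 0.082572
u(0.3) ≈ 0.0826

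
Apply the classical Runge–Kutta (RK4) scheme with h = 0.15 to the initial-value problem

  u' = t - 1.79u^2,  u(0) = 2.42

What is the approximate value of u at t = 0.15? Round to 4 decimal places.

1.4740

RK4: k1 = f(t_n, u_n); k2 = f(t_n + h/2, u_n + (h/2)·k1); k3 = f(t_n + h/2, u_n + (h/2)·k2); k4 = f(t_n + h, u_n + h·k3); u_{n+1} = u_n + (h/6)·(k1 + 2k2 + 2k3 + k4).
t=0.000000, u=2.420000:
  k1 = f(0.000000, 2.420000) = -10.482956
  k2 = f(0.075000, 1.633778) = -4.702924
  k3 = f(0.075000, 2.067281) = -7.574832
  k4 = f(0.150000, 1.283775) = -2.800061
  u ← 2.420000 + (0.15/6)·(k1 + 2k2 + 2k3 + k4) = 1.474037
u(0.15) ≈ 1.4740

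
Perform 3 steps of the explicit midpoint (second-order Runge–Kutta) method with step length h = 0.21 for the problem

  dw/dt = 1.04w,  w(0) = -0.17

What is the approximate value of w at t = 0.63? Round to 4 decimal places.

-0.3259

Midpoint: k1 = f(t_n, w_n); k2 = f(t_n + h/2, w_n + (h/2)·k1); w_{n+1} = w_n + h·k2.
t=0.000000, w=-0.170000:
  k1 = f(0.000000, -0.170000) = -0.176800
  k2 = f(0.105000, -0.188564) = -0.196107
  w ← -0.170000 + 0.21·(-0.196107) = -0.211182
t=0.210000, w=-0.211182:
  k1 = f(0.210000, -0.211182) = -0.219630
  k2 = f(0.315000, -0.234243) = -0.243613
  w ← -0.211182 + 0.21·(-0.243613) = -0.262341
t=0.420000, w=-0.262341:
  k1 = f(0.420000, -0.262341) = -0.272835
  k2 = f(0.525000, -0.290989) = -0.302628
  w ← -0.262341 + 0.21·(-0.302628) = -0.325893
w(0.63) ≈ -0.3259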